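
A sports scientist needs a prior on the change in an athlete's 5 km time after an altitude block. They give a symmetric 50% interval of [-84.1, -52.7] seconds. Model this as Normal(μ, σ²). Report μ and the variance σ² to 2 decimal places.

A symmetric 50% interval runs μ ± z·σ with z = 0.6745.
Half-width = 15.7, so σ = 15.7/0.6745 = 23.277 and σ² = 541.81.
μ is the interval midpoint, -68.40.

μ = -68.40, σ² = 541.81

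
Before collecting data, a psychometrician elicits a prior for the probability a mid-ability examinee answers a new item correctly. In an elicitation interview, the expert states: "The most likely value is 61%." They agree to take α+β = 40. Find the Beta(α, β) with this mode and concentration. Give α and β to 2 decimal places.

For α,β > 1 the Beta mode is (α−1)/(α+β−2). With α+β = 40, the mode is (α−1)/38.
Set (α−1)/38 = 0.61 → α = 1 + 0.61·38 = 24.18.
β = 40 − α = 15.82.

α = 24.18, β = 15.82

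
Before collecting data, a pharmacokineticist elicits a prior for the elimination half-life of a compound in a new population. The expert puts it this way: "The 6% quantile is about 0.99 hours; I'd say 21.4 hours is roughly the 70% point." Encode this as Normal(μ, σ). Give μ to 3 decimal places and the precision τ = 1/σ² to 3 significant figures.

For Normal(μ,σ), the p-quantile is μ + z_p·σ. Here z_{0.06} = -1.555, z_{0.7} = 0.5244.
So 0.99 = μ − 1.555σ and 21.4 = μ + 0.5244σ.
Subtracting: σ = (21.4 − 0.99)/(0.5244 − (-1.555)) = 9.816.
Then μ = 0.99 − (-1.555)·9.816 = 16.252.
Precision τ = 1/σ² = 1/9.816² = 0.0104.

μ = 16.252, τ = 0.0104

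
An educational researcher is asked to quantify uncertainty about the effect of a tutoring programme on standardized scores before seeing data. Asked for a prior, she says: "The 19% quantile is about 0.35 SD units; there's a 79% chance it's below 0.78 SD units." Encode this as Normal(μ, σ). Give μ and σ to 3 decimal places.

The p-quantile of Normal(μ,σ) is μ + z_p·σ, with z_{0.19} = -0.8779 and z_{0.79} = 0.8064.
Eliminate σ: μ = (z₂·x₁ − z₁·x₂)/(z₂ − z₁) = (0.8064·0.35 − (-0.8779)·0.78)/1.684 = 0.574.
Then σ = (x₂ − x₁)/(z₂ − z₁) = (0.78 − 0.35)/1.684 = 0.255.

μ = 0.574, σ = 0.255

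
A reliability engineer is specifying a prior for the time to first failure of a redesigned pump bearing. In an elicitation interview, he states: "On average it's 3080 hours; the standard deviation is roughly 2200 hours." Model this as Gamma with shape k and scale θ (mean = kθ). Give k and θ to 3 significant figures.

k ≈ 1.96, θ ≈ 1570

For Gamma(k, scale θ): mean = kθ, variance = kθ², so CV = 1/√k.
CV = SD/mean = 2200/3080 = 0.7143, hence k = 1/CV² = 1.96.
Then θ = mean/k = 3080/1.96 = 1570.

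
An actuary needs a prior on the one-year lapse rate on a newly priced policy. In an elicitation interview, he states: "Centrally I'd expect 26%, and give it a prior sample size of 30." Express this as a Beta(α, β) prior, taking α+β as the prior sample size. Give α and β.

Under the effective-sample-size interpretation, Beta(α, β) has prior mean α/(α+β) and prior sample size α+β.
So α+β = 30 and α/(α+β) = 0.26, giving α = 0.26·30 = 7.8 and β = 30 − 7.8 = 22.2.

α = 7.8, β = 22.2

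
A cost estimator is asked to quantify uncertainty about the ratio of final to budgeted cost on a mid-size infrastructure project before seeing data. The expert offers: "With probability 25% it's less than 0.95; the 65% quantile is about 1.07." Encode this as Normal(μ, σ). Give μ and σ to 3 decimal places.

μ = 1.026, σ = 0.113

The p-quantile of Normal(μ,σ) is μ + z_p·σ, with z_{0.25} = -0.6745 and z_{0.65} = 0.3853.
Eliminate σ: μ = (z₂·x₁ − z₁·x₂)/(z₂ − z₁) = (0.3853·0.95 − (-0.6745)·1.07)/1.06 = 1.026.
Then σ = (x₂ − x₁)/(z₂ − z₁) = (1.07 − 0.95)/1.06 = 0.113.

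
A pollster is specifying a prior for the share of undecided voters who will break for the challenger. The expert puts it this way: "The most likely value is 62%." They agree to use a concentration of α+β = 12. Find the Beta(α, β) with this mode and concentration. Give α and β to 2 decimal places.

α = 7.20, β = 4.80

For α,β > 1 the Beta mode is (α−1)/(α+β−2). With α+β = 12, the mode is (α−1)/10.
Set (α−1)/10 = 0.62 → α = 1 + 0.62·10 = 7.20.
β = 12 − α = 4.80.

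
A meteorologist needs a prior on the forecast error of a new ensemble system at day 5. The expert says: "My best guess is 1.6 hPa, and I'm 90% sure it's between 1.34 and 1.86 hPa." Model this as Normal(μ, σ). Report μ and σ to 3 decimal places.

A symmetric 90% interval runs μ ± z·σ with z = 1.645.
Half-width = 0.26, so σ = 0.26/1.645 = 0.158.
μ is the stated best guess, 1.600.

μ = 1.600, σ = 0.158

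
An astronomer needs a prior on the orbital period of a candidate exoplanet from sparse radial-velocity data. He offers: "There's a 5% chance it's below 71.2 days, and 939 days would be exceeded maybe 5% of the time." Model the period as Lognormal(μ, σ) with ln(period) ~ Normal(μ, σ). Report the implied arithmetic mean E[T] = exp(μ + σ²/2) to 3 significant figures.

If T ~ Lognormal(μ,σ) then ln T ~ Normal(μ,σ), so the p-quantile of ln T is μ + z_p·σ.
ln(71.2) = 4.265 and ln(939) = 6.845; z_{0.05} = -1.645, z_{0.95} = 1.645.
σ = (6.845 − 4.265)/(1.645 − (-1.645)) = 0.784.
μ = 4.265 − (-1.645)·0.784 = 5.555.
E[T] = exp(μ + σ²/2) = exp(5.555 + 0.3074) = 352 days.

E[T] ≈ 352 days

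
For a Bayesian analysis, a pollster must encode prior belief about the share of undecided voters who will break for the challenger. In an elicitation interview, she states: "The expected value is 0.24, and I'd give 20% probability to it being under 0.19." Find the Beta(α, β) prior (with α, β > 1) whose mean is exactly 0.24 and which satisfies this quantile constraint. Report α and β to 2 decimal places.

α ≈ 12.78, β ≈ 40.47

With mean 0.24 fixed, write α = 0.24s, β = 0.76s where s = α+β.
Need P(θ < 0.19) = 0.2 under Beta(0.24s, 0.76s). Normal approximation: (q−m)/√(m(1−m)/s) ≈ z_{0.2} = -0.842, so s ≈ 0.24·0.76·(-0.842)²/(0.19−0.24)² = 51.7.
At s = 51.7: P(θ<0.19) ≈ 0.204. Adjusting to match 0.2 gives s ≈ 53.25.
So α = 0.24·53.25 ≈ 12.78, β = 0.76·53.25 ≈ 40.47.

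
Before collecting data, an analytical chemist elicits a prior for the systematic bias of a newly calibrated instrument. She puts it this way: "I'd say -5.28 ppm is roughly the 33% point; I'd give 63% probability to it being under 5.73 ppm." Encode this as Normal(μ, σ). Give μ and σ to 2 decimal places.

For Normal(μ,σ), the p-quantile is μ + z_p·σ. Here z_{0.33} = -0.4399, z_{0.63} = 0.3319.
So -5.28 = μ − 0.4399σ and 5.73 = μ + 0.3319σ.
Subtracting: σ = (5.73 − -5.28)/(0.3319 − (-0.4399)) = 14.27.
Then μ = -5.28 − (-0.4399)·14.27 = 1.00.

μ = 1.00, σ = 14.27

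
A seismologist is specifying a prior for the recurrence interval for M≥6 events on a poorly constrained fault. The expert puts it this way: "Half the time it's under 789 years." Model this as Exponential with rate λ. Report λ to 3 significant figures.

Exponential median = ln 2 / λ, so λ = ln 2 / 789.0 = 0.000879.

λ ≈ 0.000879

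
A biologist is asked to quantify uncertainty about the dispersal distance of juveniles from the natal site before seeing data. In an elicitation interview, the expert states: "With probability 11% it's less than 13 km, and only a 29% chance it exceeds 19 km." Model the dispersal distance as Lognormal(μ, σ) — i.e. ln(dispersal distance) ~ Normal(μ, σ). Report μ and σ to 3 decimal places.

μ ≈ 2.826, σ ≈ 0.213

If T ~ Lognormal(μ,σ) then ln T ~ Normal(μ,σ), so the p-quantile of ln T is μ + z_p·σ.
ln(13) = 2.565 and ln(19) = 2.944; z_{0.11} = -1.227, z_{0.71} = 0.5534.
σ = (2.944 − 2.565)/(0.5534 − (-1.227)) = 0.213.
μ = 2.565 − (-1.227)·0.213 = 2.826.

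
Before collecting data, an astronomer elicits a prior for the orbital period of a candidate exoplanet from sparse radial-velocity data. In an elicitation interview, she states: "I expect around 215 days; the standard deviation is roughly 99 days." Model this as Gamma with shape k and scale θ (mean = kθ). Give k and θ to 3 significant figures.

For Gamma(k, scale θ): mean = kθ, variance = kθ², so CV = 1/√k.
CV = SD/mean = 99/215 = 0.4605, hence k = 1/CV² = 4.72.
Then θ = mean/k = 215/4.72 = 45.6.

k ≈ 4.72, θ ≈ 45.6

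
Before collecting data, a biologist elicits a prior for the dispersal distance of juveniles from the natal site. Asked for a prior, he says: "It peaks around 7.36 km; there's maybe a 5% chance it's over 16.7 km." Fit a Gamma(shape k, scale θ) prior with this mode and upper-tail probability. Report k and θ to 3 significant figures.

k ≈ 5.09, θ ≈ 1.8

Gamma(k,θ) with k>1 has mode (k−1)θ, so θ = 7.36/(k−1).
Need P(X < 16.7) = 0.95 with θ tied to k this way. Start at k = 2, θ = 7.36: P(X<16.7) ≈ 0.662.
Too low — raise k to concentrate. Iterating converges to k ≈ 5.09.
Then θ = 7.36/(5.09−1) ≈ 1.8.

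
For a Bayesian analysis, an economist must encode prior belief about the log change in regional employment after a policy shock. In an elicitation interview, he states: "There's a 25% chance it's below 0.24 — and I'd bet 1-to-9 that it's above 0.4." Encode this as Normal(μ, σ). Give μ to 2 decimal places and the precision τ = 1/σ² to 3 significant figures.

For Normal(μ,σ), the p-quantile is μ + z_p·σ. Here z_{0.25} = -0.6745, z_{0.9} = 1.282.
So 0.24 = μ − 0.6745σ and 0.4 = μ + 1.282σ.
Subtracting: σ = (0.4 − 0.24)/(1.282 − (-0.6745)) = 0.08.
Then μ = 0.24 − (-0.6745)·0.08 = 0.30.
Precision τ = 1/σ² = 1/0.0818² = 149.

μ = 0.30, τ = 149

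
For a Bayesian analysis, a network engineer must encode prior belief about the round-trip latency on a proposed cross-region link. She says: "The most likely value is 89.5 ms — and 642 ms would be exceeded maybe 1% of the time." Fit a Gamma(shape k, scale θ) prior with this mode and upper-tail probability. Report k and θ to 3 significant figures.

k ≈ 1.9, θ ≈ 99.5

Gamma(k,θ) with k>1 has mode (k−1)θ, so θ = 89.5/(k−1).
Need P(X < 642) = 0.99 with θ tied to k this way. Start at k = 2, θ = 89.5: P(X<642) ≈ 0.994.
Too high — lower k to spread out. Iterating converges to k ≈ 1.9.
Then θ = 89.5/(1.9−1) ≈ 99.5.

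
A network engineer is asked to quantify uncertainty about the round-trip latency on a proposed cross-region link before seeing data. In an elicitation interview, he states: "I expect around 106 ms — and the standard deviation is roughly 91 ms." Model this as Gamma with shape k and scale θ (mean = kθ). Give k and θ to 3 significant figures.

k ≈ 1.36, θ ≈ 78.1

For Gamma(k, scale θ): mean = kθ, variance = kθ², so CV = 1/√k.
CV = SD/mean = 91/106 = 0.8585, hence k = 1/CV² = 1.36.
Then θ = mean/k = 106/1.36 = 78.1.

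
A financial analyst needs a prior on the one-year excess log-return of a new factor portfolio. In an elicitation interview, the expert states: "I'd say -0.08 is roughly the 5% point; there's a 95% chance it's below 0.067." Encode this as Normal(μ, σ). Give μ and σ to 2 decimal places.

μ = -0.01, σ = 0.04

The p-quantile of Normal(μ,σ) is μ + z_p·σ, with z_{0.05} = -1.645 and z_{0.95} = 1.645.
Eliminate σ: μ = (z₂·x₁ − z₁·x₂)/(z₂ − z₁) = (1.645·-0.08 − (-1.645)·0.067)/3.29 = -0.01.
Then σ = (x₂ − x₁)/(z₂ − z₁) = (0.067 − -0.08)/3.29 = 0.04.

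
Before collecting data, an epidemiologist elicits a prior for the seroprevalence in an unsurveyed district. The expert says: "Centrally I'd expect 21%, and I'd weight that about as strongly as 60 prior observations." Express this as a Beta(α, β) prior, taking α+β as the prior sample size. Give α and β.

Under the effective-sample-size interpretation, Beta(α, β) has prior mean α/(α+β) and prior sample size α+β.
So α+β = 60 and α/(α+β) = 0.21, giving α = 0.21·60 = 12.6 and β = 60 − 12.6 = 47.4.

α = 12.6, β = 47.4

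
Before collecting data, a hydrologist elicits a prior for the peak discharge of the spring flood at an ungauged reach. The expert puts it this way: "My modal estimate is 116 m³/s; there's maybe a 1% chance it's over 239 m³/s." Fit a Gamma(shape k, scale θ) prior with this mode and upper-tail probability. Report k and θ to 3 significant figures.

k ≈ 10.3, θ ≈ 12.4

Gamma(k,θ) with k>1 has mode (k−1)θ, so θ = 116/(k−1).
Need P(X < 239) = 0.99 with θ tied to k this way. Start at k = 2, θ = 116: P(X<239) ≈ 0.610.
Too low — raise k to concentrate. Iterating converges to k ≈ 10.3.
Then θ = 116/(10.3−1) ≈ 12.4.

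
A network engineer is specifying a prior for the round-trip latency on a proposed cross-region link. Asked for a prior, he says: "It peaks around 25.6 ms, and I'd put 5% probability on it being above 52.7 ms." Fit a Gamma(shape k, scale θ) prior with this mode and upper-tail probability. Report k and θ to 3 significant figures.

k ≈ 6.31, θ ≈ 4.83

Gamma(k,θ) with k>1 has mode (k−1)θ, so θ = 25.6/(k−1).
Need P(X < 52.7) = 0.95 with θ tied to k this way. Start at k = 2, θ = 25.6: P(X<52.7) ≈ 0.610.
Too low — raise k to concentrate. Iterating converges to k ≈ 6.31.
Then θ = 25.6/(6.31−1) ≈ 4.83.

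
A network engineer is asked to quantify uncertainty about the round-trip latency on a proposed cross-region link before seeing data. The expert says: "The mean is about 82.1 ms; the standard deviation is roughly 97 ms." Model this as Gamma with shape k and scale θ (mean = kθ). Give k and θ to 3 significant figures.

For Gamma(k, scale θ): mean = kθ, variance = kθ², so CV = 1/√k.
CV = SD/mean = 97/82.1 = 1.181, hence k = 1/CV² = 0.716.
Then θ = mean/k = 82.1/0.716 = 115.

k ≈ 0.716, θ ≈ 115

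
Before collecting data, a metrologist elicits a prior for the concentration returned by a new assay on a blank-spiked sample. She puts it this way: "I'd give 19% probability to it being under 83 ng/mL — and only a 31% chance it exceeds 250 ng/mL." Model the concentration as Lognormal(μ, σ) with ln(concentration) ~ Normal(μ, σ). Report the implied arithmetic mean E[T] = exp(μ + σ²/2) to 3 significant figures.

If T ~ Lognormal(μ,σ) then ln T ~ Normal(μ,σ), so the p-quantile of ln T is μ + z_p·σ.
ln(83) = 4.419 and ln(250) = 5.521; z_{0.19} = -0.8779, z_{0.69} = 0.4959.
σ = (5.521 − 4.419)/(0.4959 − (-0.8779)) = 0.803.
μ = 4.419 − (-0.8779)·0.803 = 5.123.
E[T] = exp(μ + σ²/2) = exp(5.123 + 0.3221) = 232 ng/mL.

E[T] ≈ 232 ng/mL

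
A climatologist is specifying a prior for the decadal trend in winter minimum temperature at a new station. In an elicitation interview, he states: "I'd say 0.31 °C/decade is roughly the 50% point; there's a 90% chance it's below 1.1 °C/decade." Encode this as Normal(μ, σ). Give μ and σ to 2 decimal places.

μ = 0.31, σ = 0.62

The p-quantile of Normal(μ,σ) is μ + z_p·σ, with z_{0.5} = 0 and z_{0.9} = 1.282.
Eliminate σ: μ = (z₂·x₁ − z₁·x₂)/(z₂ − z₁) = (1.282·0.31 − (0)·1.1)/1.282 = 0.31.
Then σ = (x₂ − x₁)/(z₂ − z₁) = (1.1 − 0.31)/1.282 = 0.62.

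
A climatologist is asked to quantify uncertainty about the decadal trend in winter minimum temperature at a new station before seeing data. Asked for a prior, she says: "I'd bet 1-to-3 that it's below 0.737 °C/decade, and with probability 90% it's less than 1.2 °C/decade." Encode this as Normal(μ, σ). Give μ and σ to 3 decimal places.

For Normal(μ,σ), the p-quantile is μ + z_p·σ. Here z_{0.25} = -0.6745, z_{0.9} = 1.282.
So 0.737 = μ − 0.6745σ and 1.2 = μ + 1.282σ.
Subtracting: σ = (1.2 − 0.737)/(1.282 − (-0.6745)) = 0.237.
Then μ = 0.737 − (-0.6745)·0.237 = 0.897.

μ = 0.897, σ = 0.237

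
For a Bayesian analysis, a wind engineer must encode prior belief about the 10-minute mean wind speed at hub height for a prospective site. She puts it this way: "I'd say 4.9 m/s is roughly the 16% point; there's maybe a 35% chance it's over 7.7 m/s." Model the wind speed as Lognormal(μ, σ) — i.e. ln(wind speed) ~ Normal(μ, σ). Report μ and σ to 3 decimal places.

μ ≈ 1.915, σ ≈ 0.328

If T ~ Lognormal(μ,σ) then ln T ~ Normal(μ,σ), so the p-quantile of ln T is μ + z_p·σ.
ln(4.9) = 1.589 and ln(7.7) = 2.041; z_{0.16} = -0.9945, z_{0.65} = 0.3853.
σ = (2.041 − 1.589)/(0.3853 − (-0.9945)) = 0.328.
μ = 1.589 − (-0.9945)·0.328 = 1.915.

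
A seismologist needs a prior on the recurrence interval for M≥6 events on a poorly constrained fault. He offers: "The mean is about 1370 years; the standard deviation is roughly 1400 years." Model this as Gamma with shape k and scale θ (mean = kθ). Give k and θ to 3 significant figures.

For Gamma(k, scale θ): mean = kθ, variance = kθ², so CV = 1/√k.
CV = SD/mean = 1400/1370 = 1.022, hence k = 1/CV² = 0.958.
Then θ = mean/k = 1370/0.958 = 1430.

k ≈ 0.958, θ ≈ 1430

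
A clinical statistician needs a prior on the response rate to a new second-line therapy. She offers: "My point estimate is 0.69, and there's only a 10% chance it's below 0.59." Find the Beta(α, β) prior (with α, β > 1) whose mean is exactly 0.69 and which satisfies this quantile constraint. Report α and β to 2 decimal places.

α ≈ 25.04, β ≈ 11.25

With mean 0.69 fixed, write α = 0.69s, β = 0.31s where s = α+β.
Need P(θ < 0.59) = 0.1 under Beta(0.69s, 0.31s). Normal approximation: (q−m)/√(m(1−m)/s) ≈ z_{0.1} = -1.28, so s ≈ 0.69·0.31·(-1.28)²/(0.59−0.69)² = 35.1.
At s = 35.1: P(θ<0.59) ≈ 0.103. Adjusting to match 0.1 gives s ≈ 36.29.
So α = 0.69·36.29 ≈ 25.04, β = 0.31·36.29 ≈ 11.25.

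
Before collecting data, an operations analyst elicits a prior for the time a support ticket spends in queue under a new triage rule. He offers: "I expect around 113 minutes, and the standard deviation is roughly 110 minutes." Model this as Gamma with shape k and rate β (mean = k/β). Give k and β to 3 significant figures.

For Gamma(k, rate β): mean = k/β, variance = k/β², so CV = 1/√k.
CV = SD/mean = 110/113 = 0.9735, hence k = 1/CV² = 1.06.
Then β = k/mean = 1.06/113 = 0.00934.

k ≈ 1.06, β ≈ 0.00934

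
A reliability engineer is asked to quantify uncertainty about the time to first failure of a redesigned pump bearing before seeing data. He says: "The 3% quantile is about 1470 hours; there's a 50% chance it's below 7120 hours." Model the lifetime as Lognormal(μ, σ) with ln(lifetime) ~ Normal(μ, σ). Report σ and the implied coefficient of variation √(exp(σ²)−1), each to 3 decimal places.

If T ~ Lognormal(μ,σ) then ln T ~ Normal(μ,σ), so the p-quantile of ln T is μ + z_p·σ.
ln(1470) = 7.293 and ln(7120) = 8.871; z_{0.03} = -1.881, z_{0.5} = 0.
σ = (8.871 − 7.293)/(0 − (-1.881)) = 0.839.
μ = 7.293 − (-1.881)·0.839 = 8.871.
CV = √(exp(σ²)−1) = √(exp(0.7036)−1) = 1.010.

σ ≈ 0.839, CV ≈ 1.010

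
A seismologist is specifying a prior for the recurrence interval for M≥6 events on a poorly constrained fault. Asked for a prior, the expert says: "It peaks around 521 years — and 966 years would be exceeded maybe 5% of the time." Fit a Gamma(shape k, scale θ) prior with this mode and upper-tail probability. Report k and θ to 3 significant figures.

Gamma(k,θ) with k>1 has mode (k−1)θ, so θ = 521/(k−1).
Need P(X < 966) = 0.95 with θ tied to k this way. Start at k = 2, θ = 521: P(X<966) ≈ 0.553.
Too low — raise k to concentrate. Iterating converges to k ≈ 8.3.
Then θ = 521/(8.3−1) ≈ 71.4.

k ≈ 8.3, θ ≈ 71.4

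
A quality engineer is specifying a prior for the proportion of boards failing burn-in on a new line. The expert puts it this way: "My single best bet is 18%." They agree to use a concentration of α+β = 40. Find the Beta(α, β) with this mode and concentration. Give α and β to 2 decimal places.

For α,β > 1 the Beta mode is (α−1)/(α+β−2). With α+β = 40, the mode is (α−1)/38.
Set (α−1)/38 = 0.18 → α = 1 + 0.18·38 = 7.84.
β = 40 − α = 32.16.

α = 7.84, β = 32.16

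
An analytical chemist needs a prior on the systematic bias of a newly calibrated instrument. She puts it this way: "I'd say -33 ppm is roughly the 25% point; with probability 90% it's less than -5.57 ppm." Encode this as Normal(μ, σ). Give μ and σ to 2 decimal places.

μ = -23.54, σ = 14.02

The p-quantile of Normal(μ,σ) is μ + z_p·σ, with z_{0.25} = -0.6745 and z_{0.9} = 1.282.
Eliminate σ: μ = (z₂·x₁ − z₁·x₂)/(z₂ − z₁) = (1.282·-33 − (-0.6745)·-5.57)/1.956 = -23.54.
Then σ = (x₂ − x₁)/(z₂ − z₁) = (-5.57 − -33)/1.956 = 14.02.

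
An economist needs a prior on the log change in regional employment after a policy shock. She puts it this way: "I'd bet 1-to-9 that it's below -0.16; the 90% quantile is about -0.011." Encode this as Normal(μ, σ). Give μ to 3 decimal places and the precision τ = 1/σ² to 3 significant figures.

μ = -0.086, τ = 296

The p-quantile of Normal(μ,σ) is μ + z_p·σ, with z_{0.1} = -1.282 and z_{0.9} = 1.282.
Eliminate σ: μ = (z₂·x₁ − z₁·x₂)/(z₂ − z₁) = (1.282·-0.16 − (-1.282)·-0.011)/2.563 = -0.086.
Then σ = (x₂ − x₁)/(z₂ − z₁) = (-0.011 − -0.16)/2.563 = 0.058.
Precision τ = 1/σ² = 1/0.05813² = 296.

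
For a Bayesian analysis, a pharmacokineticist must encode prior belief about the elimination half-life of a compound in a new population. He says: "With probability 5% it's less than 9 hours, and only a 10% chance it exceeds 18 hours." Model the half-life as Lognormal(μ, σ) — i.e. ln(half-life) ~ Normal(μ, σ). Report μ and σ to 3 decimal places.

If T ~ Lognormal(μ,σ) then ln T ~ Normal(μ,σ), so the p-quantile of ln T is μ + z_p·σ.
ln(9) = 2.197 and ln(18) = 2.89; z_{0.05} = -1.645, z_{0.9} = 1.282.
σ = (2.89 − 2.197)/(1.282 − (-1.645)) = 0.237.
μ = 2.197 − (-1.645)·0.237 = 2.587.

μ ≈ 2.587, σ ≈ 0.237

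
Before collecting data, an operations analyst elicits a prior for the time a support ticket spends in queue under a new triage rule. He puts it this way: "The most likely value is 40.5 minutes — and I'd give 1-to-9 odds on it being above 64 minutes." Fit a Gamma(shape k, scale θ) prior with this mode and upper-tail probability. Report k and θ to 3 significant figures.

Gamma(k,θ) with k>1 has mode (k−1)θ, so θ = 40.5/(k−1).
Need P(X < 64) = 0.9 with θ tied to k this way. Start at k = 2, θ = 40.5: P(X<64) ≈ 0.469.
Too low — raise k to concentrate. Iterating converges to k ≈ 9.96.
Then θ = 40.5/(9.96−1) ≈ 4.52.

k ≈ 9.96, θ ≈ 4.52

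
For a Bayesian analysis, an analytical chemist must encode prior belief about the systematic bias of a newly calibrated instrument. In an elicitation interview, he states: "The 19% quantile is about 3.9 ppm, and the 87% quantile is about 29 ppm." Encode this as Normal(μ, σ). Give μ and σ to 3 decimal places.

For Normal(μ,σ), the p-quantile is μ + z_p·σ. Here z_{0.19} = -0.8779, z_{0.87} = 1.126.
So 3.9 = μ − 0.8779σ and 29 = μ + 1.126σ.
Subtracting: σ = (29 − 3.9)/(1.126 − (-0.8779)) = 12.523.
Then μ = 3.9 − (-0.8779)·12.523 = 14.894.

μ = 14.894, σ = 12.523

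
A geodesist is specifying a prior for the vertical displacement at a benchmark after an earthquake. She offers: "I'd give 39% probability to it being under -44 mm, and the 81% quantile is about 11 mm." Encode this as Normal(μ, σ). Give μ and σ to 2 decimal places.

For Normal(μ,σ), the p-quantile is μ + z_p·σ. Here z_{0.39} = -0.2793, z_{0.81} = 0.8779.
So -44 = μ − 0.2793σ and 11 = μ + 0.8779σ.
Subtracting: σ = (11 − -44)/(0.8779 − (-0.2793)) = 47.53.
Then μ = -44 − (-0.2793)·47.53 = -30.72.

μ = -30.72, σ = 47.53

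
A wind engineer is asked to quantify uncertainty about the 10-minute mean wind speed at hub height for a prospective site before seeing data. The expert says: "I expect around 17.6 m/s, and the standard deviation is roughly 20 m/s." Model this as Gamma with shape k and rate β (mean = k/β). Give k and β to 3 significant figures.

k ≈ 0.774, β ≈ 0.044

For Gamma(k, rate β): mean = k/β, variance = k/β², so CV = 1/√k.
CV = SD/mean = 20/17.6 = 1.136, hence k = 1/CV² = 0.774.
Then β = k/mean = 0.774/17.6 = 0.044.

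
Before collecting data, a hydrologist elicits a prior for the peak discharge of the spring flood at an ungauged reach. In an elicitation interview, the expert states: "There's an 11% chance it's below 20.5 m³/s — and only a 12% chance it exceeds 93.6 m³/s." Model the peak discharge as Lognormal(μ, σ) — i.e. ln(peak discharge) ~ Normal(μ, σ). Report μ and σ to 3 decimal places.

μ ≈ 3.796, σ ≈ 0.632

If T ~ Lognormal(μ,σ) then ln T ~ Normal(μ,σ), so the p-quantile of ln T is μ + z_p·σ.
ln(20.5) = 3.02 and ln(93.6) = 4.539; z_{0.11} = -1.227, z_{0.88} = 1.175.
σ = (4.539 − 3.02)/(1.175 − (-1.227)) = 0.632.
μ = 3.02 − (-1.227)·0.632 = 3.796.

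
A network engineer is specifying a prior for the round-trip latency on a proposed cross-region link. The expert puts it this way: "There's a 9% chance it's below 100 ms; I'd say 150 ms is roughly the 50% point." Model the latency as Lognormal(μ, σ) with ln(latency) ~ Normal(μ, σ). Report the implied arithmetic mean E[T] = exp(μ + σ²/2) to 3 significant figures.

If T ~ Lognormal(μ,σ) then ln T ~ Normal(μ,σ), so the p-quantile of ln T is μ + z_p·σ.
ln(100) = 4.605 and ln(150) = 5.011; z_{0.09} = -1.341, z_{0.5} = 0.
σ = (5.011 − 4.605)/(0 − (-1.341)) = 0.302.
μ = 4.605 − (-1.341)·0.302 = 5.011.
E[T] = exp(μ + σ²/2) = exp(5.011 + 0.0457) = 157 ms.

E[T] ≈ 157 ms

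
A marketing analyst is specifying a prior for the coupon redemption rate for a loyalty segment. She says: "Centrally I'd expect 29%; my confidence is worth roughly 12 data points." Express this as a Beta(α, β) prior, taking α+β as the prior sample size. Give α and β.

Under the effective-sample-size interpretation, Beta(α, β) has prior mean α/(α+β) and prior sample size α+β.
So α+β = 12 and α/(α+β) = 0.29, giving α = 0.29·12 = 3.48 and β = 12 − 3.48 = 8.52.

α = 3.48, β = 8.52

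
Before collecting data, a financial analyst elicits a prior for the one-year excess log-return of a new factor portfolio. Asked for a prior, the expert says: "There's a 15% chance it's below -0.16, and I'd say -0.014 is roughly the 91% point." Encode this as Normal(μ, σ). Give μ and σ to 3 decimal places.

For Normal(μ,σ), the p-quantile is μ + z_p·σ. Here z_{0.15} = -1.036, z_{0.91} = 1.341.
So -0.16 = μ − 1.036σ and -0.014 = μ + 1.341σ.
Subtracting: σ = (-0.014 − -0.16)/(1.341 − (-1.036)) = 0.061.
Then μ = -0.16 − (-1.036)·0.061 = -0.096.

μ = -0.096, σ = 0.061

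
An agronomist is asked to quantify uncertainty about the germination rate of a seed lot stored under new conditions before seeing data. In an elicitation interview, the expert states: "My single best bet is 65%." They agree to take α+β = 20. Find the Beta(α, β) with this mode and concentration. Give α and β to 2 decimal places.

α = 12.70, β = 7.30

For α,β > 1 the Beta mode is (α−1)/(α+β−2). With α+β = 20, the mode is (α−1)/18.
Set (α−1)/18 = 0.65 → α = 1 + 0.65·18 = 12.70.
β = 20 − α = 7.30.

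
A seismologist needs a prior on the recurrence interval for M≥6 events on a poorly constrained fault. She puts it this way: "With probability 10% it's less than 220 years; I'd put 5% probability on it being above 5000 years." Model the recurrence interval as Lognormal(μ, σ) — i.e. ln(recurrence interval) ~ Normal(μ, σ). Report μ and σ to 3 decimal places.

μ ≈ 6.762, σ ≈ 1.067

If T ~ Lognormal(μ,σ) then ln T ~ Normal(μ,σ), so the p-quantile of ln T is μ + z_p·σ.
ln(220) = 5.394 and ln(5000) = 8.517; z_{0.1} = -1.282, z_{0.95} = 1.645.
σ = (8.517 − 5.394)/(1.645 − (-1.282)) = 1.067.
μ = 5.394 − (-1.282)·1.067 = 6.762.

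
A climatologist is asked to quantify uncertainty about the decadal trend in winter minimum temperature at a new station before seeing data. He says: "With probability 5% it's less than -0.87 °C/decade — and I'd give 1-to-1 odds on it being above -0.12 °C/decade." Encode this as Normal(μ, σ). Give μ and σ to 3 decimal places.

μ = -0.120, σ = 0.456

The p-quantile of Normal(μ,σ) is μ + z_p·σ, with z_{0.05} = -1.645 and z_{0.5} = 0.
Eliminate σ: μ = (z₂·x₁ − z₁·x₂)/(z₂ − z₁) = (0·-0.87 − (-1.645)·-0.12)/1.645 = -0.120.
Then σ = (x₂ − x₁)/(z₂ − z₁) = (-0.12 − -0.87)/1.645 = 0.456.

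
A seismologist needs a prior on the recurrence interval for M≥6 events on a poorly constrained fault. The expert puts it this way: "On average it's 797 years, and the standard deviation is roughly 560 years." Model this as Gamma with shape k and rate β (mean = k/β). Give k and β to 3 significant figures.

k ≈ 2.03, β ≈ 0.00254

For Gamma(k, rate β): mean = k/β, variance = k/β², so CV = 1/√k.
CV = SD/mean = 560/797 = 0.7026, hence k = 1/CV² = 2.03.
Then β = k/mean = 2.03/797 = 0.00254.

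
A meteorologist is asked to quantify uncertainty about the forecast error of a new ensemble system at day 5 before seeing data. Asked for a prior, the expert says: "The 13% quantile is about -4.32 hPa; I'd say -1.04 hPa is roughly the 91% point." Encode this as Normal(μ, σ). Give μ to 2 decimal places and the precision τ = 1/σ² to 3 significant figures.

μ = -2.82, τ = 0.566

For Normal(μ,σ), the p-quantile is μ + z_p·σ. Here z_{0.13} = -1.126, z_{0.91} = 1.341.
So -4.32 = μ − 1.126σ and -1.04 = μ + 1.341σ.
Subtracting: σ = (-1.04 − -4.32)/(1.341 − (-1.126)) = 1.33.
Then μ = -4.32 − (-1.126)·1.33 = -2.82.
Precision τ = 1/σ² = 1/1.329² = 0.566.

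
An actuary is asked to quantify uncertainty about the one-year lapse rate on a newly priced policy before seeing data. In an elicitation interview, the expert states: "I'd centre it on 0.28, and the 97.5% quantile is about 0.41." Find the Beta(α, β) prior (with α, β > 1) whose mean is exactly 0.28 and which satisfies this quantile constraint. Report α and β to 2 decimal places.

With mean 0.28 fixed, write α = 0.28s, β = 0.72s where s = α+β.
Need P(θ < 0.41) = 0.975 under Beta(0.28s, 0.72s). Normal approximation: (q−m)/√(m(1−m)/s) ≈ z_{0.975} = 1.96, so s ≈ 0.28·0.72·(1.96)²/(0.41−0.28)² = 45.8.
At s = 45.8: P(θ<0.41) ≈ 0.969. Adjusting to match 0.975 gives s ≈ 50.61.
So α = 0.28·50.61 ≈ 14.17, β = 0.72·50.61 ≈ 36.44.

α ≈ 14.17, β ≈ 36.44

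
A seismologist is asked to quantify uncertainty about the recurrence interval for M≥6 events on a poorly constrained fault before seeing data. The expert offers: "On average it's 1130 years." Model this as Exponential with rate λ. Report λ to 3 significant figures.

λ ≈ 0.000885

Exponential mean = 1/λ, so λ = 1/1130.0 = 0.000885.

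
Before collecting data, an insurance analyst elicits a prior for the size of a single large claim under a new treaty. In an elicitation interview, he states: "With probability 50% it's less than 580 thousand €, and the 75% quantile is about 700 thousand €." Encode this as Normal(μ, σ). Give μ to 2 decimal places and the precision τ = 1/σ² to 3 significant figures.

μ = 580.00, τ = 3.16e-05

The p-quantile of Normal(μ,σ) is μ + z_p·σ, with z_{0.5} = 0 and z_{0.75} = 0.6745.
Eliminate σ: μ = (z₂·x₁ − z₁·x₂)/(z₂ − z₁) = (0.6745·580 − (0)·700)/0.6745 = 580.00.
Then σ = (x₂ − x₁)/(z₂ − z₁) = (700 − 580)/0.6745 = 177.91.
Precision τ = 1/σ² = 1/177.9² = 3.16e-05.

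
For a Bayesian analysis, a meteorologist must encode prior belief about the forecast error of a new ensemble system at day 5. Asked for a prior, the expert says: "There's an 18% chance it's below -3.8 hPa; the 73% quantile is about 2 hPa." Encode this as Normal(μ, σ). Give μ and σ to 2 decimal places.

For Normal(μ,σ), the p-quantile is μ + z_p·σ. Here z_{0.18} = -0.9154, z_{0.73} = 0.6128.
So -3.8 = μ − 0.9154σ and 2 = μ + 0.6128σ.
Subtracting: σ = (2 − -3.8)/(0.6128 − (-0.9154)) = 3.80.
Then μ = -3.8 − (-0.9154)·3.80 = -0.33.

μ = -0.33, σ = 3.80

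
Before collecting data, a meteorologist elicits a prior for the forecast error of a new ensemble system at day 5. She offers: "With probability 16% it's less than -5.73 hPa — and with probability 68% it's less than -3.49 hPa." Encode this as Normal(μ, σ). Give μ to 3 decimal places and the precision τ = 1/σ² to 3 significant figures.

For Normal(μ,σ), the p-quantile is μ + z_p·σ. Here z_{0.16} = -0.9945, z_{0.68} = 0.4677.
So -5.73 = μ − 0.9945σ and -3.49 = μ + 0.4677σ.
Subtracting: σ = (-3.49 − -5.73)/(0.4677 − (-0.9945)) = 1.532.
Then μ = -5.73 − (-0.9945)·1.532 = -4.207.
Precision τ = 1/σ² = 1/1.532² = 0.426.

μ = -4.207, τ = 0.426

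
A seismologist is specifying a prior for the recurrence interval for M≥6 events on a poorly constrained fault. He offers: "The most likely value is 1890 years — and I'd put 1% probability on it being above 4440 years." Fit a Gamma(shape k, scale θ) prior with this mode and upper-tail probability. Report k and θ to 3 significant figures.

Gamma(k,θ) with k>1 has mode (k−1)θ, so θ = 1890/(k−1).
Need P(X < 4440) = 0.99 with θ tied to k this way. Start at k = 2, θ = 1890: P(X<4440) ≈ 0.680.
Too low — raise k to concentrate. Iterating converges to k ≈ 7.52.
Then θ = 1890/(7.52−1) ≈ 290.

k ≈ 7.52, θ ≈ 290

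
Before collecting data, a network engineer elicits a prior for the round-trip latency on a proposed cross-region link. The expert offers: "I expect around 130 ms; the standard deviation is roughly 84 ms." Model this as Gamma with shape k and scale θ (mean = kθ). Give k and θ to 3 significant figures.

For Gamma(k, scale θ): mean = kθ, variance = kθ², so CV = 1/√k.
CV = SD/mean = 84/130 = 0.6462, hence k = 1/CV² = 2.4.
Then θ = mean/k = 130/2.4 = 54.3.

k ≈ 2.4, θ ≈ 54.3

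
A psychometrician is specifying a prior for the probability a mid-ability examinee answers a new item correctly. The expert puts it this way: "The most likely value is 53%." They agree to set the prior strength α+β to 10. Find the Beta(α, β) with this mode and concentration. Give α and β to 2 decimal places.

For α,β > 1 the Beta mode is (α−1)/(α+β−2). With α+β = 10, the mode is (α−1)/8.
Set (α−1)/8 = 0.53 → α = 1 + 0.53·8 = 5.24.
β = 10 − α = 4.76.

α = 5.24, β = 4.76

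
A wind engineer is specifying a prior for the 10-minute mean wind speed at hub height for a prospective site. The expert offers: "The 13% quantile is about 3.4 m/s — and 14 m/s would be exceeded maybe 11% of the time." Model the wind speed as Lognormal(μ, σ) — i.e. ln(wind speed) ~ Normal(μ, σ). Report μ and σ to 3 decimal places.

If T ~ Lognormal(μ,σ) then ln T ~ Normal(μ,σ), so the p-quantile of ln T is μ + z_p·σ.
ln(3.4) = 1.224 and ln(14) = 2.639; z_{0.13} = -1.126, z_{0.89} = 1.227.
σ = (2.639 − 1.224)/(1.227 − (-1.126)) = 0.602.
μ = 1.224 − (-1.126)·0.602 = 1.901.

μ ≈ 1.901, σ ≈ 0.602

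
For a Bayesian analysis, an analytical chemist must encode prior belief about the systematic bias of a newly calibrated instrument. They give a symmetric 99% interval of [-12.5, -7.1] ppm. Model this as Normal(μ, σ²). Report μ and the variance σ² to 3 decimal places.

A symmetric 99% interval runs μ ± z·σ with z = 2.576.
Half-width = 2.7, so σ = 2.7/2.576 = 1.0482 and σ² = 1.099.
μ is the interval midpoint, -9.800.

μ = -9.800, σ² = 1.099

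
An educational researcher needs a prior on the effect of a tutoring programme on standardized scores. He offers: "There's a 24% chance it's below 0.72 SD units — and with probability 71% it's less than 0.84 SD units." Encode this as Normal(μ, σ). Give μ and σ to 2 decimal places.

For Normal(μ,σ), the p-quantile is μ + z_p·σ. Here z_{0.24} = -0.7063, z_{0.71} = 0.5534.
So 0.72 = μ − 0.7063σ and 0.84 = μ + 0.5534σ.
Subtracting: σ = (0.84 − 0.72)/(0.5534 − (-0.7063)) = 0.10.
Then μ = 0.72 − (-0.7063)·0.10 = 0.79.

μ = 0.79, σ = 0.10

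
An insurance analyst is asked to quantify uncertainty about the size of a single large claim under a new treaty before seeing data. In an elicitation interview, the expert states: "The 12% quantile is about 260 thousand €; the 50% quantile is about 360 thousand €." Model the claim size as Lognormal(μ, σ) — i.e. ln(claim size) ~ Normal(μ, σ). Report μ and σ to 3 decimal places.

If T ~ Lognormal(μ,σ) then ln T ~ Normal(μ,σ), so the p-quantile of ln T is μ + z_p·σ.
ln(260) = 5.561 and ln(360) = 5.886; z_{0.12} = -1.175, z_{0.5} = 0.
σ = (5.886 − 5.561)/(0 − (-1.175)) = 0.277.
μ = 5.561 − (-1.175)·0.277 = 5.886.

μ ≈ 5.886, σ ≈ 0.277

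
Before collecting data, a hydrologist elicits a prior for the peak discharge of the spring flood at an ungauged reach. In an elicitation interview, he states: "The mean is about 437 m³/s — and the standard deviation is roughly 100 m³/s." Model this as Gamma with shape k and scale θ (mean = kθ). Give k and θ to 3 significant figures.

For Gamma(k, scale θ): mean = kθ, variance = kθ², so CV = 1/√k.
CV = SD/mean = 100/437 = 0.2288, hence k = 1/CV² = 19.1.
Then θ = mean/k = 437/19.1 = 22.9.

k ≈ 19.1, θ ≈ 22.9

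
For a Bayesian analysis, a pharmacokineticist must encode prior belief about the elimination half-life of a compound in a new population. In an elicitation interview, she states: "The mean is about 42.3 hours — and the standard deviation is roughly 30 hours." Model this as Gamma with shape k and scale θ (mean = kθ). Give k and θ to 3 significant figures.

k ≈ 1.99, θ ≈ 21.3

For Gamma(k, scale θ): mean = kθ, variance = kθ², so CV = 1/√k.
CV = SD/mean = 30/42.3 = 0.7092, hence k = 1/CV² = 1.99.
Then θ = mean/k = 42.3/1.99 = 21.3.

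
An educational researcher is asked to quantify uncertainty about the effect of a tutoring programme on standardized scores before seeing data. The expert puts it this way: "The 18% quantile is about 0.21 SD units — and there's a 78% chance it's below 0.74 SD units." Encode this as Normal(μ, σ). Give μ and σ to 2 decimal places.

μ = 0.50, σ = 0.31

The p-quantile of Normal(μ,σ) is μ + z_p·σ, with z_{0.18} = -0.9154 and z_{0.78} = 0.7722.
Eliminate σ: μ = (z₂·x₁ − z₁·x₂)/(z₂ − z₁) = (0.7722·0.21 − (-0.9154)·0.74)/1.688 = 0.50.
Then σ = (x₂ − x₁)/(z₂ − z₁) = (0.74 − 0.21)/1.688 = 0.31.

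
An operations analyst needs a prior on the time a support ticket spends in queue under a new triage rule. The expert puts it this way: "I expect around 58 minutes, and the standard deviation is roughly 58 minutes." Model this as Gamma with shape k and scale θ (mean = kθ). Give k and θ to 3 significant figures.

k ≈ 1, θ ≈ 58

For Gamma(k, scale θ): mean = kθ, variance = kθ², so CV = 1/√k.
CV = SD/mean = 58/58 = 1, hence k = 1/CV² = 1.
Then θ = mean/k = 58/1 = 58.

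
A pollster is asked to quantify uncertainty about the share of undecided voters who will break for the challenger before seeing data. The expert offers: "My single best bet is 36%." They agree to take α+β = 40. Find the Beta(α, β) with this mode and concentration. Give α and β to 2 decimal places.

For α,β > 1 the Beta mode is (α−1)/(α+β−2). With α+β = 40, the mode is (α−1)/38.
Set (α−1)/38 = 0.36 → α = 1 + 0.36·38 = 14.68.
β = 40 − α = 25.32.

α = 14.68, β = 25.32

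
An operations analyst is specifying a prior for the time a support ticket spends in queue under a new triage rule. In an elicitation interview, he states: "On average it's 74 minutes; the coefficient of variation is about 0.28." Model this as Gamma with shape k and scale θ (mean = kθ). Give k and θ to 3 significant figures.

k ≈ 12.8, θ ≈ 5.8

For Gamma(k, scale θ): mean = kθ, variance = kθ², so CV = 1/√k.
CV = 0.28, hence k = 1/CV² = 12.8.
Then θ = mean/k = 74/12.8 = 5.8.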